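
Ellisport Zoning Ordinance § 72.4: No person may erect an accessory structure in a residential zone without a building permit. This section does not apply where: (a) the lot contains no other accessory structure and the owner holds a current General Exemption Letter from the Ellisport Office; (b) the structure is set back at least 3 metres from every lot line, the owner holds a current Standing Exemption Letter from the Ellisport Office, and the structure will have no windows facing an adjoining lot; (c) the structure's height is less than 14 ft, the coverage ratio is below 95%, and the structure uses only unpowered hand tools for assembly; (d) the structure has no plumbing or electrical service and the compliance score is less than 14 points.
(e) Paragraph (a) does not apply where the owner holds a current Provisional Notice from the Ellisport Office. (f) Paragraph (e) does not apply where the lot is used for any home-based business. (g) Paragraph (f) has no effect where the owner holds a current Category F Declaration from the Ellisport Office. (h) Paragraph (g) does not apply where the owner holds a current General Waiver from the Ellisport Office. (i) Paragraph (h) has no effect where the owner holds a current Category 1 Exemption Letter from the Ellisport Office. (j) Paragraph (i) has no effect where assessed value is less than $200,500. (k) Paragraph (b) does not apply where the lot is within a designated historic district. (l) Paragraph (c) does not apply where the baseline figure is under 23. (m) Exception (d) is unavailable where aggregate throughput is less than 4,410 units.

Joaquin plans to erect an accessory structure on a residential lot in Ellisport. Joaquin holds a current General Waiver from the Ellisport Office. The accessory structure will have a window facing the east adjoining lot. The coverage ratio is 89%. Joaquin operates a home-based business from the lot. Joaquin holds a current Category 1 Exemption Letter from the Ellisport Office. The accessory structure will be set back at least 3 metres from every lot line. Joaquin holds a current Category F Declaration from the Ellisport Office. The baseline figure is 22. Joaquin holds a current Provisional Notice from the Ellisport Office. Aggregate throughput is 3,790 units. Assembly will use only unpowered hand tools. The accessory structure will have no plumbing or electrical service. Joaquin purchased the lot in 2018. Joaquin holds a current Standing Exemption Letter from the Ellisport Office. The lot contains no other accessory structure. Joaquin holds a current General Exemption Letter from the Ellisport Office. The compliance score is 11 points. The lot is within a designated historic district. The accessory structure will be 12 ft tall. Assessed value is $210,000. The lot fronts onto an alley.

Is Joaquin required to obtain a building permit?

Yes — Joaquin must obtain a building permit.

Exception (a): the lot has no other accessory structure; a current General Exemption Letter is held — every condition holds. But: (e) operates — a current Provisional Notice is held. (f) would limit (e) — a home-based business operates on the lot — but (g) sets (f) aside: (g) is triggered — a current Category F Declaration is held. (h) applies (a current General Waiver is held), but is displaced by (i): (i) operates against (h): a current Category 1 Exemption Letter is held. (j) is not triggered (assessed value is $210,000, not less than $200,500), so (i) stands. (a) is therefore removed.
Exception (b) requires that the structure will have no windows facing an adjoining lot; but a window faces an adjoining lot, so (b) is unavailable.
Exception (c)'s conditions are all satisfied: the structure's height is 12 ft, less than the 14 ft limit; the coverage ratio is 89%, below the 95% limit; assembly uses only hand tools. Turning to paragraph (l): (l) applies — the baseline figure is 22, under the 23 limit. Exception (c) does not apply.
Exception (d)'s conditions are all satisfied: there is no plumbing or electrical service; the compliance score is 11 points, less than the 14 points limit. But: (m) operates against (d): aggregate throughput is 3,790 units, less than the 4,410 units limit. (d) is therefore removed.
No exception is made out. Joaquin falls within the general rule.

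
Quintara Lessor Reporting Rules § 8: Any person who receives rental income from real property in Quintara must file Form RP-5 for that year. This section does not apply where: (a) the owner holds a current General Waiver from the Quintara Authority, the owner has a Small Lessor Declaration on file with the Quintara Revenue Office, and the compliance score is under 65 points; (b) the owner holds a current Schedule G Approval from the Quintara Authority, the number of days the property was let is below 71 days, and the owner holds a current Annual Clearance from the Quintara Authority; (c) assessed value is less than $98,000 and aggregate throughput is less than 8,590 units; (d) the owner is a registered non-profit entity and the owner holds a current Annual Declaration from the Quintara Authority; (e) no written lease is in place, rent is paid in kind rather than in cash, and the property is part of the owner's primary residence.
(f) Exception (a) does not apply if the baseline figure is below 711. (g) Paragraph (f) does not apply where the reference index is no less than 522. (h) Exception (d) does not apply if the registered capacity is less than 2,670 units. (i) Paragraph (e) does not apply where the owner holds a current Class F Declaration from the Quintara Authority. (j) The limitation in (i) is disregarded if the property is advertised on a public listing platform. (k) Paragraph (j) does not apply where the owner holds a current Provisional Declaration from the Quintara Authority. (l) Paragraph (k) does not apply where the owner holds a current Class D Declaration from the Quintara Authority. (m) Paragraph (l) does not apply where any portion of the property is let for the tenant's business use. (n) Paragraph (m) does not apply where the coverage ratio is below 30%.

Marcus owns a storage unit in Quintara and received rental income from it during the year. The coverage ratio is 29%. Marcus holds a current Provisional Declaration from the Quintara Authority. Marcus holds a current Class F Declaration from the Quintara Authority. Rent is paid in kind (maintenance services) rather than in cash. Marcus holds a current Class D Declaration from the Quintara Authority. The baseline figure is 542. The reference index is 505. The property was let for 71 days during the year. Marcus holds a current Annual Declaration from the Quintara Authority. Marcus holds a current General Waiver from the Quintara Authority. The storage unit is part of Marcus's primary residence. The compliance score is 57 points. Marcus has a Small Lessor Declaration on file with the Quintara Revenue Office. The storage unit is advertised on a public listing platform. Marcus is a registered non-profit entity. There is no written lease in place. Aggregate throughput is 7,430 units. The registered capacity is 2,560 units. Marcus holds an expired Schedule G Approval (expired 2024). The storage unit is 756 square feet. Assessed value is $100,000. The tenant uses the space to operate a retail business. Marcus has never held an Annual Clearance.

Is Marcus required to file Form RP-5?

Exception (a) is satisfied on its face — a current General Waiver is held; a Small Lessor Declaration is on file; the compliance score is 57 points, under the 65 points limit. But: (f) operates against (a): the baseline figure is 542, below the 711 limit. (g) is not triggered (the reference index is 505, short of 522), so (f) stands. So (a) is unavailable.
Exception (b) requires that the owner holds a current Schedule G Approval from the Quintara Authority; but the Schedule G Approval is not current, so (b) is unavailable.
Exception (c) requires that assessed value is less than $98,000; but assessed value is $100,000, not less than $98,000, so (c) is unavailable.
Exception (d)'s conditions are all satisfied: Marcus is a registered non-profit; a current Annual Declaration is held. But applying paragraph (h): (h) applies — the registered capacity is 2,560 units, less than the 2,670 units limit. (d) is therefore removed.
Exception (e) is satisfied on its face — there is no written lease; rent is paid in kind; the storage unit is part of the primary residence. Under paragraphs (i)–(n): (i) would limit (e) — a current Class F Declaration is held — but (j) sets (i) aside: (j) operates against (i): the property is publicly advertised. (k) is engaged (a current Provisional Declaration is held), but is itself disapplied by (l): (l) operates — a current Class D Declaration is held. (m) is engaged (the space is let for business use), but yields to (n): (n) is engaged — the coverage ratio is 29%, below the 30% limit. Exception (e) stands.

No — exception (e) applies; Marcus is not required to file Form RP-5.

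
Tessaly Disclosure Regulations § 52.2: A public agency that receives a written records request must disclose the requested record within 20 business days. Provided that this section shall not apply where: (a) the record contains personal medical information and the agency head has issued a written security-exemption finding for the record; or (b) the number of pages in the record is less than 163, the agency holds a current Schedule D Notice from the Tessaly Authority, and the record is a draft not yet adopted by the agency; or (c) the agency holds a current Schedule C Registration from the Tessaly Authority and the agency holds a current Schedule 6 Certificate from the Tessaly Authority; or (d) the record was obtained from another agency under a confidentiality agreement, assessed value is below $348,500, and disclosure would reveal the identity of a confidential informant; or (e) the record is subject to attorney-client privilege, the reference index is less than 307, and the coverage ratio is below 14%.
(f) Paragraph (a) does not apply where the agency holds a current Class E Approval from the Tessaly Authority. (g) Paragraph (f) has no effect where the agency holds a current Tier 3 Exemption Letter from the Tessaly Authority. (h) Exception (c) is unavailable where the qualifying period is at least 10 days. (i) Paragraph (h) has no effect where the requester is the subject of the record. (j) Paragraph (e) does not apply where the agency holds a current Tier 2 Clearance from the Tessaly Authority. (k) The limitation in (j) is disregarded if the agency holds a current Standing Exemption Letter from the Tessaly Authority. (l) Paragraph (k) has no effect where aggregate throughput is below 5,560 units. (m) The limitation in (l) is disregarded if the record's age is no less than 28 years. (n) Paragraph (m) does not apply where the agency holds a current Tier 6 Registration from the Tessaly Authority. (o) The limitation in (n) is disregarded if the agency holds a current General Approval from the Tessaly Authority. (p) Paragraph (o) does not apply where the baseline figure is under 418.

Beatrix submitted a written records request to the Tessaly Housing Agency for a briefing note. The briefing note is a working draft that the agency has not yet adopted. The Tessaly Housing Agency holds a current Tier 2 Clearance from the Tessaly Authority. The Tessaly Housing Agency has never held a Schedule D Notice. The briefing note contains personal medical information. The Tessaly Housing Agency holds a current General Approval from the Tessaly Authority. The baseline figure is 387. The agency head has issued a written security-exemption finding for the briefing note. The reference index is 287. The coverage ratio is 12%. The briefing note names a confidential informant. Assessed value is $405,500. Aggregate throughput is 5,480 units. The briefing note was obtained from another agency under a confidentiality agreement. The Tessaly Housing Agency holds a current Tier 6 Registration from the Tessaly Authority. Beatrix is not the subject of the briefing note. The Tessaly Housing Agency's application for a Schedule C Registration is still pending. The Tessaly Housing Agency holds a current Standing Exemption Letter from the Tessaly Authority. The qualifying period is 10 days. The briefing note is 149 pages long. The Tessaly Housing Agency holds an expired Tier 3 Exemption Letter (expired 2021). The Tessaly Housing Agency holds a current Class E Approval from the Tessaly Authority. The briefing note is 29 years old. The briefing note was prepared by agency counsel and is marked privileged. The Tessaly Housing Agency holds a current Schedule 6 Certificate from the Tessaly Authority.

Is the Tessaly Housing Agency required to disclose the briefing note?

All of (a)'s requirements are met (the briefing note contains personal medical information; a written security-exemption finding has been issued). Turning to paragraphs (f)–(g): (f) is engaged — a current Class E Approval is held. (g) is inapplicable (there is no Tier 3 Exemption Letter in force), so (f) stands. So (a) is unavailable.
Exception (b) does not apply: no current Schedule D Notice is held.
Exception (c) requires that the agency holds a current Schedule C Registration from the Tessaly Authority; but the Schedule C Registration is not current, so (c) is unavailable.
Exception (d) requires that assessed value is below $348,500; but assessed value is $405,500, not below $348,500, so (d) is unavailable.
Exception (e)'s conditions are all satisfied: the briefing note is privileged; the reference index is 287, less than the 307 limit; the coverage ratio is 12%, below the 14% limit. But: (j) operates — a current Tier 2 Clearance is held. (k) is triggered (a current Standing Exemption Letter is held), but is itself disapplied by (l): (l) operates against (k): aggregate throughput is 5,480 units, below the 5,560 units limit. (m) is triggered (the record's age is 29 years, meeting the 28 years threshold), but is itself disapplied by (n): (n) operates against (m): a current Tier 6 Registration is held. (o) is triggered (a current General Approval is held), but is displaced by (p): (p) applies — the baseline figure is 387, under the 418 limit. So (e) is unavailable.
No exception is made out. the Tessaly Housing Agency falls within the general rule.

Yes — the Tessaly Housing Agency must disclose the briefing note.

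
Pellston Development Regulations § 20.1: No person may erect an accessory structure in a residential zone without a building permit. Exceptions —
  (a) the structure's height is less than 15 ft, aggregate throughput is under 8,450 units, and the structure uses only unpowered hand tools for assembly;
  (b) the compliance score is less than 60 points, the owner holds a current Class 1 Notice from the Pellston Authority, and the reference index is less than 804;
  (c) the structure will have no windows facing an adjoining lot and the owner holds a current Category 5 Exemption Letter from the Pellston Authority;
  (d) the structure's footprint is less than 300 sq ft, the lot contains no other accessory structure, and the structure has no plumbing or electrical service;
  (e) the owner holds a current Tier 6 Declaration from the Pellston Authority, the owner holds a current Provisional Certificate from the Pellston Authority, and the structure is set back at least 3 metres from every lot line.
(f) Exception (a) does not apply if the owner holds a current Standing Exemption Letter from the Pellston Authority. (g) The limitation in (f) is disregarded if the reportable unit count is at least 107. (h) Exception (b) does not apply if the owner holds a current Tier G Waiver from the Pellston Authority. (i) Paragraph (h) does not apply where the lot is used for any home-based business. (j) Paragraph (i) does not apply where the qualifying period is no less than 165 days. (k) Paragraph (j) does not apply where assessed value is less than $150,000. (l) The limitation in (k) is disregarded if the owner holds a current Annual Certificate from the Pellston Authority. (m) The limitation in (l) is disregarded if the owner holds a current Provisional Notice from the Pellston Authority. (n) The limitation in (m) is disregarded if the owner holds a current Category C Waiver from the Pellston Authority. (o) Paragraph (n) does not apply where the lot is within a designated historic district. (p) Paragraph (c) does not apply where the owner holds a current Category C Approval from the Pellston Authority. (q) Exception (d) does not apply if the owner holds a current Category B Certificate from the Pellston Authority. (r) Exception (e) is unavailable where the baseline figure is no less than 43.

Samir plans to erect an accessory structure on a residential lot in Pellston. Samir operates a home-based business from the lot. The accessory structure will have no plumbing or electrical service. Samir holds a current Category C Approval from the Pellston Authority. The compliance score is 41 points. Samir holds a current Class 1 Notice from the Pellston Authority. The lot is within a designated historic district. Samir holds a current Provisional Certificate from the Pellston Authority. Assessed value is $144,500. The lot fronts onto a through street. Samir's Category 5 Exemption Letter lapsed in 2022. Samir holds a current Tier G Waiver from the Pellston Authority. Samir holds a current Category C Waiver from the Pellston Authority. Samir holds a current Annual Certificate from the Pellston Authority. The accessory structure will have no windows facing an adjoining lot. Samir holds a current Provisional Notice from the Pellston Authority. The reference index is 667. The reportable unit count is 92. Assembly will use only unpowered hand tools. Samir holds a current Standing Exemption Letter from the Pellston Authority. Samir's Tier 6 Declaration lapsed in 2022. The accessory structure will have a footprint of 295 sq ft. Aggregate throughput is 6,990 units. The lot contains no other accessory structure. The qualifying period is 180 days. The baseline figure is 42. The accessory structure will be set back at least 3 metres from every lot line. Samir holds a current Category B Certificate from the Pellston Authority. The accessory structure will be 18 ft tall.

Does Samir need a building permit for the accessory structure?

No — exception (b) applies; Samir does not need a building permit.

Exception (a) fails — the structure's height is 18 ft, not less than 15 ft.
Exception (b)'s conditions are all satisfied: the compliance score is 41 points, less than the 60 points limit; a current Class 1 Notice is held; the reference index is 667, less than the 804 limit. Applying paragraphs (h)–(o): (h) is triggered (a current Tier G Waiver is held), but is itself disapplied by (i): (i) operates against (h): a home-based business operates on the lot. (j) would limit (i) — the qualifying period is 180 days, meeting the 165 days threshold — but (k) sets (j) aside: (k) operates against (j): assessed value is $144,500, less than the $150,000 limit. (l) would limit (k) — a current Annual Certificate is held — but (m) sets (l) aside: (m) operates — a current Provisional Notice is held. (n) is engaged (a current Category C Waiver is held), but is itself disapplied by (o): (o) applies — the lot is in a historic district. Exception (b) stands.
Exception (c) does not apply: no current Category 5 Exemption Letter is held.
Exception (d): the structure's footprint is 295 sq ft, less than the 300 sq ft limit; the lot has no other accessory structure; there is no plumbing or electrical service — every condition holds. Turning to paragraph (q): (q) applies — a current Category B Certificate is held. So (d) is unavailable.
Exception (e) requires that the owner holds a current Tier 6 Declaration from the Pellston Authority; but no current Tier 6 Declaration is held, so (e) is unavailable.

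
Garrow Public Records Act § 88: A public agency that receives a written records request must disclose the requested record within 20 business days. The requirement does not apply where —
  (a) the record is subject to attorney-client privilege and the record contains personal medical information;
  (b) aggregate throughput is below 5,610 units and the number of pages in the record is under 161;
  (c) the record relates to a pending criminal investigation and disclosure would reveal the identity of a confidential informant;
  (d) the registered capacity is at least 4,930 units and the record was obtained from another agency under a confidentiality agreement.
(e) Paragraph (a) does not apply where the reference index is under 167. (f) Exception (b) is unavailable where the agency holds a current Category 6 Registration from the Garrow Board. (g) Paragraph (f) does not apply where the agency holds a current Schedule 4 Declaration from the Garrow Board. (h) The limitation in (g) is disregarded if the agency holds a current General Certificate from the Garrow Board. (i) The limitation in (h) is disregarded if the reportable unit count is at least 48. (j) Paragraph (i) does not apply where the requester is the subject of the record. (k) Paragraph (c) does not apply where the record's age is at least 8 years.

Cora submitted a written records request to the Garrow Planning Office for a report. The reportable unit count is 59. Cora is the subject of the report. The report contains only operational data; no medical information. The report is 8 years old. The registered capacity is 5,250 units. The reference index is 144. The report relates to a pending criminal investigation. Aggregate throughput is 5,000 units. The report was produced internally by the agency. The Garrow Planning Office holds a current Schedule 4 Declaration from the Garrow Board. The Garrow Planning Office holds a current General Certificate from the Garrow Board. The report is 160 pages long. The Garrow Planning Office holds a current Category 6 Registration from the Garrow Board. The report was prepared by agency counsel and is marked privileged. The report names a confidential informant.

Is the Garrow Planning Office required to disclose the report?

Exception (a) requires that the record contains personal medical information; but the report contains only operational data, so (a) is unavailable.
Exception (b) is satisfied on its face — aggregate throughput is 5,000 units, below the 5,610 units limit; the number of pages in the record is 160, under the 161 limit. Turning to paragraphs (f)–(j): (f) applies — a current Category 6 Registration is held. (g) is triggered (a current Schedule 4 Declaration is held), but yields to (h): (h) applies — a current General Certificate is held. (i) applies (the reportable unit count is 59, meeting the 48 threshold), but yields to (j): (j) operates against (i): Cora is the subject of the report. So (b) is unavailable.
Exception (c) is satisfied on its face — the report relates to a pending investigation; the report names a confidential informant. But applying paragraph (k): (k) operates against (c): the record's age is 8 years, meeting the 8 years threshold. So (c) is unavailable.
Exception (d) requires that the record was obtained from another agency under a confidentiality agreement; but the report was produced internally, so (d) is unavailable.
Every exception is unavailable, so the rule governs.

Yes — the Garrow Planning Office must disclose the report.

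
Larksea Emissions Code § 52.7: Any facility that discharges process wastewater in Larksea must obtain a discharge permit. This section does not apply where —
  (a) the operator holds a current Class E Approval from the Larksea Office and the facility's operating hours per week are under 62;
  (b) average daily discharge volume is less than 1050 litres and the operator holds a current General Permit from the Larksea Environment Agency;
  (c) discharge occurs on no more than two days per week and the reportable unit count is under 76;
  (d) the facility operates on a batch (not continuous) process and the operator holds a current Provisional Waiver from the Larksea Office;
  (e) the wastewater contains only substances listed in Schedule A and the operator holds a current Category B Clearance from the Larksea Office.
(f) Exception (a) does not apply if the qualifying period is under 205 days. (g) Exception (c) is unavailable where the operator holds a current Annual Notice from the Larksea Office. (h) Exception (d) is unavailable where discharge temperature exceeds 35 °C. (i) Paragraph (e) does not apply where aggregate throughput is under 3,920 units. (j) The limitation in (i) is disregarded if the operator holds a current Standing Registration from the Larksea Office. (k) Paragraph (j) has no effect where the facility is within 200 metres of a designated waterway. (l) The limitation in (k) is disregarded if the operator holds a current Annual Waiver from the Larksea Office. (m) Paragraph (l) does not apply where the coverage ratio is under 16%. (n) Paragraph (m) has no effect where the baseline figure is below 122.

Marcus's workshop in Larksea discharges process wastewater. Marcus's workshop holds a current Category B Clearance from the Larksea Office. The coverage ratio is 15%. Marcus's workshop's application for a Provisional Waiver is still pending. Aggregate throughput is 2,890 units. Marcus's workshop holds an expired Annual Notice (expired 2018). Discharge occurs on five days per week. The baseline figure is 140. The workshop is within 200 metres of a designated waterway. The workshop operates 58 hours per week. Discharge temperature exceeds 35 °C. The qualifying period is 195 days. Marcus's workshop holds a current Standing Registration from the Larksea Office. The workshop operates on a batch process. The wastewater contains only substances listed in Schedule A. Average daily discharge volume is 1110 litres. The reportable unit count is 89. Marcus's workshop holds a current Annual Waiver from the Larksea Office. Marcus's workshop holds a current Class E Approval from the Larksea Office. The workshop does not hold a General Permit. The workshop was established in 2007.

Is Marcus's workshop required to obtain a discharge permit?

Exception (a): a current Class E Approval is held; the facility's operating hours per week are 58, under the 62 limit — every condition holds. But: (f) is engaged — the qualifying period is 195 days, under the 205 days limit. Exception (a) does not apply.
Exception (b) does not apply: average daily discharge volume is 1110 litres, not less than 1050 litres.
Exception (c) fails — discharge occurs on five days per week.
Exception (d) fails — no current Provisional Waiver is held.
Exception (e): the wastewater is Schedule-A-only; a current Category B Clearance is held — every condition holds. But applying paragraphs (i)–(n): (i) operates against (e): aggregate throughput is 2,890 units, under the 3,920 units limit. (j) would limit (i) — a current Standing Registration is held — but (k) sets (j) aside: (k) operates against (j): the workshop is within 200 m of a designated waterway. (l) would limit (k) — a current Annual Waiver is held — but (m) sets (l) aside: (m) is engaged — the coverage ratio is 15%, under the 16% limit. (n), which would lift (m), is not triggered — the baseline figure is 140, not below 122. So (e) is unavailable.
None of the exceptions is available; § 52.7 applies in full.

Yes — Marcus's workshop must obtain a discharge permit.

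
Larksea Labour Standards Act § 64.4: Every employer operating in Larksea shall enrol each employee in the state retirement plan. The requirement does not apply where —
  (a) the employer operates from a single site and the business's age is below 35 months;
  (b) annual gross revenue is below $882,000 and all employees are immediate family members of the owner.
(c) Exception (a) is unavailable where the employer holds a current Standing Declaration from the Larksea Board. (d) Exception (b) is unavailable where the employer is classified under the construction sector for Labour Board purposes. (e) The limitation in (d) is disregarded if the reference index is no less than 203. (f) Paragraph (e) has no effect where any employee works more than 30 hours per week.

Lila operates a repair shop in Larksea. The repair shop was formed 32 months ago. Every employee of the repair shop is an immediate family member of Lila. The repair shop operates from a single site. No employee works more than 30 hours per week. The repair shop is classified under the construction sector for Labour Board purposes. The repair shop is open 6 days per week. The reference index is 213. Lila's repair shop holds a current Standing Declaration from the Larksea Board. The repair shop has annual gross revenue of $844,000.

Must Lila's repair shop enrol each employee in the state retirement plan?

No — exception (b) applies; Lila's repair shop is not required to enrol each employee in the state retirement plan.

Exception (a)'s conditions are all satisfied: the employer operates from a single site; the business's age is 32 months, below the 35 months limit. But applying paragraph (c): (c) applies — a current Standing Declaration is held. (a) is therefore removed.
Exception (b)'s conditions are all satisfied: annual gross revenue is $844,000, below the $882,000 limit; every employee is an immediate family member. Under paragraphs (d)–(f): (d) operates (the repair shop is classified under the construction sector), but is overridden by (e): (e) operates against (d): the reference index is 213, meeting the 203 threshold. (f), which would lift (e), is not engaged — no employee exceeds 30 hours/week. So (b) applies.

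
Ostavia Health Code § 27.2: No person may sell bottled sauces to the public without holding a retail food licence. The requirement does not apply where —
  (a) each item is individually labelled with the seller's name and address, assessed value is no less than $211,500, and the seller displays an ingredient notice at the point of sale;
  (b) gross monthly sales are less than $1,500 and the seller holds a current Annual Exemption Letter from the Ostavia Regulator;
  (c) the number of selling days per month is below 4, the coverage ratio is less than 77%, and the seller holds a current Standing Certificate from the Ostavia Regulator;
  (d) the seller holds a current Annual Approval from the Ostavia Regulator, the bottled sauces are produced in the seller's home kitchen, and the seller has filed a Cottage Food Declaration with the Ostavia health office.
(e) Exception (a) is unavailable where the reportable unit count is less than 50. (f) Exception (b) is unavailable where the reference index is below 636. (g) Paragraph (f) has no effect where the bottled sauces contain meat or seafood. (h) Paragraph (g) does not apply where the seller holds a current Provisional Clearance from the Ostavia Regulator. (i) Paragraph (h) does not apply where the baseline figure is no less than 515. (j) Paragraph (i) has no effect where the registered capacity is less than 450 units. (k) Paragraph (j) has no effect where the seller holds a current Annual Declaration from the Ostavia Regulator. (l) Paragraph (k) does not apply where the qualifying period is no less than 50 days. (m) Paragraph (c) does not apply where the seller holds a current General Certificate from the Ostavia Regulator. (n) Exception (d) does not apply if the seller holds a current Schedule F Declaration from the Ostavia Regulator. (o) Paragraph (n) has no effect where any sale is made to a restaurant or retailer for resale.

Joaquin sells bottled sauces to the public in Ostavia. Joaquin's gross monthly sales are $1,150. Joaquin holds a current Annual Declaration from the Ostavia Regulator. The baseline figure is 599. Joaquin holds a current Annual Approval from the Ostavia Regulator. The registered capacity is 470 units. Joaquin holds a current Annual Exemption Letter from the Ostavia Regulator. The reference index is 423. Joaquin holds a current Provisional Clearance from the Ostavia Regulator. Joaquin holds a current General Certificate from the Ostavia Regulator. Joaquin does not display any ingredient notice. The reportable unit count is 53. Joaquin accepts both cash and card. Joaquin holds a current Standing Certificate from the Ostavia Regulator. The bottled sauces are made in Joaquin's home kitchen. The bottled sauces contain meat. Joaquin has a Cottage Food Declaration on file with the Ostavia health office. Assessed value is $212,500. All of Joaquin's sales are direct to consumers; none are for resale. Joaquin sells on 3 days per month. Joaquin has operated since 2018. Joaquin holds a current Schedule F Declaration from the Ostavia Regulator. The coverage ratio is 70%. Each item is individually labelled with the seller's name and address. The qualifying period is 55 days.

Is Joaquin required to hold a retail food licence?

No — exception (b) applies; Joaquin is not required to hold a retail food licence.

Exception (a) fails — no ingredient notice is displayed.
Exception (b): gross monthly sales are $1,150, less than the $1,500 limit; a current Annual Exemption Letter is held — every condition holds. Under paragraphs (f)–(l): (f) would limit (b) — the reference index is 423, below the 636 limit — but (g) sets (f) aside: (g) operates against (f): the bottled sauces contain meat. (h) would limit (g) — a current Provisional Clearance is held — but (i) sets (h) aside: (i) is engaged — the baseline figure is 599, meeting the 515 threshold. (j) does not operate here (the registered capacity is 470 units, not less than 450 units), so (i) stands. Exception (b) stands.
Exception (c): the number of selling days per month is 3, below the 4 limit; the coverage ratio is 70%, less than the 77% limit; a current Standing Certificate is held — every condition holds. But: (m) is triggered — a current General Certificate is held. So (c) is unavailable.
Exception (d) is satisfied on its face — a current Annual Approval is held; the bottled sauces are home-kitchen produced; a Cottage Food Declaration is on file. But: (n) applies — a current Schedule F Declaration is held. (o) is not triggered (no sales are for resale), so (n) stands. Exception (d) does not apply.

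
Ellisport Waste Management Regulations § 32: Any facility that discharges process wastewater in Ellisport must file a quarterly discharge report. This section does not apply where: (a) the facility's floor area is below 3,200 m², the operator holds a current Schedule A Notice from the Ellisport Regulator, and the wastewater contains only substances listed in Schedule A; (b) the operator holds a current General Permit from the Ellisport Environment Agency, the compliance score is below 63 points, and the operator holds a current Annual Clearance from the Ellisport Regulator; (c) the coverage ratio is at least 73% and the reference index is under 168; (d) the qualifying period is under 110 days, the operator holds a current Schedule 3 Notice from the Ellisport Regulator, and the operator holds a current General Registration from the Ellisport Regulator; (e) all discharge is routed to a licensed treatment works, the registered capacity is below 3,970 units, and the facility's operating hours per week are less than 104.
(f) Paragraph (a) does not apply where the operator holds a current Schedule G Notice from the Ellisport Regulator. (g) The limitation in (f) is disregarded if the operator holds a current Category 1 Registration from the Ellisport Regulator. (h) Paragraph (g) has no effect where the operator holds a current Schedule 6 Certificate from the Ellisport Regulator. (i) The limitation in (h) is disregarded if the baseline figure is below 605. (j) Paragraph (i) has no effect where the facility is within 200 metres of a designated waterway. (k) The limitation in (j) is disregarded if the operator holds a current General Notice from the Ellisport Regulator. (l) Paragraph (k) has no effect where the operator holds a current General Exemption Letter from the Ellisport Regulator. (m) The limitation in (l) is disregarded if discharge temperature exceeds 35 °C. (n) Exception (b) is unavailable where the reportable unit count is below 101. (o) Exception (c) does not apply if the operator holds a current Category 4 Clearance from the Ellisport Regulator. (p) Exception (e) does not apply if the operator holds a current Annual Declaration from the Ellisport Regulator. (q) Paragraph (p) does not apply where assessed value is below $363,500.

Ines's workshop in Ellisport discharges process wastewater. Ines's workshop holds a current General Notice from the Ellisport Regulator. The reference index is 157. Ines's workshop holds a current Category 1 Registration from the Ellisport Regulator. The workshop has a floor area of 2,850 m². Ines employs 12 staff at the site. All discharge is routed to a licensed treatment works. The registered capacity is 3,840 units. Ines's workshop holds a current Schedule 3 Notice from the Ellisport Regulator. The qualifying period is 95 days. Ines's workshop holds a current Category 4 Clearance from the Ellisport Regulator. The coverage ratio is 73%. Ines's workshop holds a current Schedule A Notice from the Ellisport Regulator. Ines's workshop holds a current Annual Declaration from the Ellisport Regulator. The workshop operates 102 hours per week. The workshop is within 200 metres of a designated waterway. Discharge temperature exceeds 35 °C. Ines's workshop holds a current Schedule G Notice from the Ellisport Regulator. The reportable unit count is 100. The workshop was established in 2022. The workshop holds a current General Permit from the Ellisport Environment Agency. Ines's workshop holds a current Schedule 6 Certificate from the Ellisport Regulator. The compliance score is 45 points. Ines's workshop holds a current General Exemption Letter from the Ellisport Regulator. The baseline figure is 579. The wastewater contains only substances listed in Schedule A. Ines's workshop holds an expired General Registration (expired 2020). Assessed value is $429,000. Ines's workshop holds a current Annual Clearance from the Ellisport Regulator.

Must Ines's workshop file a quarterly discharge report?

No — exception (a) applies; Ines's workshop is not required to file a quarterly discharge report.

Exception (a)'s conditions are all satisfied: the facility's floor area is 2,850 m², below the 3,200 m² limit; a current Schedule A Notice is held; the wastewater is Schedule-A-only. Considering the limiting provisions: (f) operates (a current Schedule G Notice is held), but yields to (g): (g) operates against (f): a current Category 1 Registration is held. (h) would limit (g) — a current Schedule 6 Certificate is held — but (i) sets (h) aside: (i) operates against (h): the baseline figure is 579, below the 605 limit. (j) is engaged (the workshop is within 200 m of a designated waterway), but is overridden by (k): (k) operates against (j): a current General Notice is held. (l) would limit (k) — a current General Exemption Letter is held — but (m) sets (l) aside: (m) is triggered — discharge temperature exceeds 35 °C. So (a) applies.
Exception (b)'s conditions are all satisfied: a current General Permit is held; the compliance score is 45 points, below the 63 points limit; a current Annual Clearance is held. But: (n) operates against (b): the reportable unit count is 100, below the 101 limit. Exception (b) does not apply.
Exception (c): the coverage ratio is 73%, meeting the 73% threshold; the reference index is 157, under the 168 limit — every condition holds. But: (o) operates — a current Category 4 Clearance is held. Exception (c) does not apply.
Exception (d) does not apply: the General Registration is not current.
All of (e)'s requirements are met (discharge is routed to a licensed treatment works; the registered capacity is 3,840 units, below the 3,970 units limit; the facility's operating hours per week are 102, less than the 104 limit). Turning to paragraphs (p)–(q): (p) is engaged — a current Annual Declaration is held. (q), which would lift (p), is inapplicable — assessed value is $429,000, not below $363,500. So (e) is unavailable.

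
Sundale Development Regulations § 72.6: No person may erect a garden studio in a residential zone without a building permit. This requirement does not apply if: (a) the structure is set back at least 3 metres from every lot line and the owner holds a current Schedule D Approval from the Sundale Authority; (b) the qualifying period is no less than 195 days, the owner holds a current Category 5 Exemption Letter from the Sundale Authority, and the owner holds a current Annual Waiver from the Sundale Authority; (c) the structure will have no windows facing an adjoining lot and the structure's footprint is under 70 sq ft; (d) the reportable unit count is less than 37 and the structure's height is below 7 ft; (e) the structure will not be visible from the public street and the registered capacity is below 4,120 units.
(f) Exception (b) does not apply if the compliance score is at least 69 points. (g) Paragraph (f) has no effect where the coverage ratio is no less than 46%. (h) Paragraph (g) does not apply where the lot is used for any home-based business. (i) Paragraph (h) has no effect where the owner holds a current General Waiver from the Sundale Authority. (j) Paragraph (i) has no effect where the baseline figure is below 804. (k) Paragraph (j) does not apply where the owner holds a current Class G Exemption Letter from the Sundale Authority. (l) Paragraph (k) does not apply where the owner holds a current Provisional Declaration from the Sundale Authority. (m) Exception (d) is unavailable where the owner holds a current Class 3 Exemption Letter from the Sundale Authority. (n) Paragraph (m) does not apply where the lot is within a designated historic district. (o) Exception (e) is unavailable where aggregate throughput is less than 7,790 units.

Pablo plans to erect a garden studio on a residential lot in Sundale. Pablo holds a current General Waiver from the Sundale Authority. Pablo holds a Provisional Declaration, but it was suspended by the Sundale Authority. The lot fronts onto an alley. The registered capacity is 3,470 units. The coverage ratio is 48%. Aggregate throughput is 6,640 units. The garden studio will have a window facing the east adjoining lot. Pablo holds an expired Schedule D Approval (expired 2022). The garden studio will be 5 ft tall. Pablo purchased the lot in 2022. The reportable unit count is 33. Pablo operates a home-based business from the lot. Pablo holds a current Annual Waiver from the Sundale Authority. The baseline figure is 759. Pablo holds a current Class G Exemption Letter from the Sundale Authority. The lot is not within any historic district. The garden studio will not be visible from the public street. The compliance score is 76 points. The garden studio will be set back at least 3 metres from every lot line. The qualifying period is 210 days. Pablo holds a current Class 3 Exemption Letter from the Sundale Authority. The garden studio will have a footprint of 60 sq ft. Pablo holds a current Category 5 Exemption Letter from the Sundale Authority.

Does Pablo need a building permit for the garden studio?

Exception (a) fails — no current Schedule D Approval is held.
Exception (b)'s conditions are all satisfied: the qualifying period is 210 days, meeting the 195 days threshold; a current Category 5 Exemption Letter is held; a current Annual Waiver is held. As to paragraphs (f)–(l): (f) would limit (b) — the compliance score is 76 points, meeting the 69 points threshold — but (g) sets (f) aside: (g) operates against (f): the coverage ratio is 48%, meeting the 46% threshold. (h) would limit (g) — a home-based business operates on the lot — but (i) sets (h) aside: (i) operates — a current General Waiver is held. (j) would limit (i) — the baseline figure is 759, below the 804 limit — but (k) sets (j) aside: (k) operates against (j): a current Class G Exemption Letter is held. (l) does not operate here (the Provisional Declaration is not current), so (k) stands. (b) remains available.
Exception (c) requires that the structure will have no windows facing an adjoining lot; but a window faces an adjoining lot, so (c) is unavailable.
Exception (d): the reportable unit count is 33, less than the 37 limit; the structure's height is 5 ft, below the 7 ft limit — every condition holds. However, paragraphs (m)–(n) must be considered: (m) applies — a current Class 3 Exemption Letter is held. (n) is not engaged (the lot is not in a historic district), so (m) stands. Exception (d) does not apply.
Exception (e): the structure will not be visible from the street; the registered capacity is 3,470 units, below the 4,120 units limit — every condition holds. But applying paragraph (o): (o) operates against (e): aggregate throughput is 6,640 units, less than the 7,790 units limit. Exception (e) does not apply.

No — exception (b) applies; Pablo does not need a building permit.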